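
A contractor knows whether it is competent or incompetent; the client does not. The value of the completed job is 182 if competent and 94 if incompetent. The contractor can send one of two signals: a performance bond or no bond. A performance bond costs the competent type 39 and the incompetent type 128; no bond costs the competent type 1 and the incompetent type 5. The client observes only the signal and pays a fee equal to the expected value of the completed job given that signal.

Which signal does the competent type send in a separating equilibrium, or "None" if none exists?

Try competent → bond, incompetent → no bond:
  If types separate, bond earns payment 182 and no bond earns 94.
  Competent: bond gives 182 − 39 = 143; no bond gives 94 − 1 = 93. No deviation. ✓
  Incompetent: no bond gives 94 − 5 = 89; bond gives 182 − 128 = 54. No deviation. ✓
Both hold — the competent type sends bond.

bond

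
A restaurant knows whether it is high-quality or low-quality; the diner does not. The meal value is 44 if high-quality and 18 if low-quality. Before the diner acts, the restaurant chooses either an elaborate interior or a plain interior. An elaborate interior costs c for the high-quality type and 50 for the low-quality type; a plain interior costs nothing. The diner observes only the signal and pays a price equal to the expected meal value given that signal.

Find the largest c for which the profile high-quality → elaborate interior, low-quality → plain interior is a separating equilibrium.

Under separation: elaborate interior → high-quality (pays 44); plain interior → low-quality (pays 18).
Low-quality: 18 − 0 = 18 ≥ 44 − 50 = -6. Holds regardless of c. ✓
High-quality: 44 − c ≥ 18 − 0, so c ≤ 44 − 18 = 26.

26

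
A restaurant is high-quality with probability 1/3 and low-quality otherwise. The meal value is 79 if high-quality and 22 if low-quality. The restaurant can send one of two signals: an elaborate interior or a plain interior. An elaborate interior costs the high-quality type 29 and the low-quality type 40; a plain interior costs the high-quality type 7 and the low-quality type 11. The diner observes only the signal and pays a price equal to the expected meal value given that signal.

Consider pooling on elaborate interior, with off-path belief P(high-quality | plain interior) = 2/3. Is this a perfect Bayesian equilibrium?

No

At the pooled signal (elaborate interior) the diner holds the prior 1/3 and pays 1/3·79 + 2/3·22 = 41. Off-path (plain interior) belief 2/3 gives 2/3·79 + 1/3·22 = 60.
High-quality: elaborate interior gives 41 − 29 = 12; plain interior gives 60 − 7 = 53. Deviates. ✗
Low-quality: elaborate interior gives 41 − 40 = 1; plain interior gives 60 − 11 = 49. Deviates. ✗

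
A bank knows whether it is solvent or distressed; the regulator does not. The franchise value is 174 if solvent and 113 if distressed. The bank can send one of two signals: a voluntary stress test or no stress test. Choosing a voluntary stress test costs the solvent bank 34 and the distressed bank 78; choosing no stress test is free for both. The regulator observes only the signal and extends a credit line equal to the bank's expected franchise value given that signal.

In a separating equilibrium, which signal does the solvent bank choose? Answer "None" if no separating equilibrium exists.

stress test

Try solvent → stress test, distressed → no stress test:
  If types separate, stress test earns payment 174 and no stress test earns 113.
  Solvent: stress test gives 174 − 34 = 140; no stress test gives 113 − 0 = 113. No deviation. ✓
  Distressed: no stress test gives 113 − 0 = 113; stress test gives 174 − 78 = 96. No deviation. ✓
Both hold — the solvent type sends stress test.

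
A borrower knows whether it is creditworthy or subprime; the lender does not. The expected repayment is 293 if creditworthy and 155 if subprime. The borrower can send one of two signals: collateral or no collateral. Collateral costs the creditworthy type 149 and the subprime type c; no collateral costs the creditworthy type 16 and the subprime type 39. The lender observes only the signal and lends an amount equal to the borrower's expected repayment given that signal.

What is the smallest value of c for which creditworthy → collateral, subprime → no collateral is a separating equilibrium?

Under separation: collateral → creditworthy (pays 293); no collateral → subprime (pays 155).
Creditworthy: 293 − 149 = 144 ≥ 155 − 16 = 139. Holds regardless of c. ✓
Subprime: 155 − 39 ≥ 293 − c, so c ≥ 293 − 116 = 177.

177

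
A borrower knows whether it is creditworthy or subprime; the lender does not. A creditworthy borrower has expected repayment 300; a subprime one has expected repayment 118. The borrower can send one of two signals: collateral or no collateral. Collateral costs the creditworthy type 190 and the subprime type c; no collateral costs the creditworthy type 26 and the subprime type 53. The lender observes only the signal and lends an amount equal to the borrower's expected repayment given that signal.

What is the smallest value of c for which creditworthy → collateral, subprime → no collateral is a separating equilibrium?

235

Under separation: collateral → creditworthy (pays 300); no collateral → subprime (pays 118).
Creditworthy: 300 − 190 = 110 ≥ 118 − 26 = 92. Holds regardless of c. ✓
Subprime: 118 − 53 ≥ 300 − c, so c ≥ 300 − 65 = 235.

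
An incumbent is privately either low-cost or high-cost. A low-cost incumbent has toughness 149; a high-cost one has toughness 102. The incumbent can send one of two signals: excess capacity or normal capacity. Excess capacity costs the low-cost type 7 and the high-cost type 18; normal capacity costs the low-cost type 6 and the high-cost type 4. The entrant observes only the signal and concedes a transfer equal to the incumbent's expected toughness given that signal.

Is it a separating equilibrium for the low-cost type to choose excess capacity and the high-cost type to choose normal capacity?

No

Under separation the entrant infers type exactly: excess capacity → low-cost (pays 149), normal capacity → high-cost (pays 102).
Low-cost: excess capacity gives 149 − 7 = 142; normal capacity gives 102 − 6 = 96. No deviation. ✓
High-cost: normal capacity gives 102 − 4 = 98; excess capacity gives 149 − 18 = 131. Would deviate. ✗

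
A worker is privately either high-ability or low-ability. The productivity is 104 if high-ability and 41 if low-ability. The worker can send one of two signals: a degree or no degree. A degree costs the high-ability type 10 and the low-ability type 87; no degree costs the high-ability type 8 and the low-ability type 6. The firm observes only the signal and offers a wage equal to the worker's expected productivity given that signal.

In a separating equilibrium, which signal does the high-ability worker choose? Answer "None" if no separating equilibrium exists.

Try high-ability → degree, low-ability → no degree:
  If types separate, degree earns payment 104 and no degree earns 41.
  High-ability: degree gives 104 − 10 = 94; no degree gives 41 − 8 = 33. No deviation. ✓
  Low-ability: no degree gives 41 − 6 = 35; degree gives 104 − 87 = 17. No deviation. ✓
Both hold — the high-ability type sends degree.

degree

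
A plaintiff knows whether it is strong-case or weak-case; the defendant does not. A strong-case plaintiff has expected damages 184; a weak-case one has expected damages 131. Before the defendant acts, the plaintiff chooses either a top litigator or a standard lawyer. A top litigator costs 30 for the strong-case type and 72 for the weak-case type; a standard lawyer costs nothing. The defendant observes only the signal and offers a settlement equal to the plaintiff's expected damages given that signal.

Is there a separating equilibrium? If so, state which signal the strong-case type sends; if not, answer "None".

top litigator

Try strong-case → top litigator, weak-case → standard lawyer:
  If types separate, top litigator earns payment 184 and standard lawyer earns 131.
  Strong-case: top litigator gives 184 − 30 = 154; standard lawyer gives 131 − 0 = 131. No deviation. ✓
  Weak-case: standard lawyer gives 131 − 0 = 131; top litigator gives 184 − 72 = 112. No deviation. ✓
Both hold — the strong-case type sends top litigator.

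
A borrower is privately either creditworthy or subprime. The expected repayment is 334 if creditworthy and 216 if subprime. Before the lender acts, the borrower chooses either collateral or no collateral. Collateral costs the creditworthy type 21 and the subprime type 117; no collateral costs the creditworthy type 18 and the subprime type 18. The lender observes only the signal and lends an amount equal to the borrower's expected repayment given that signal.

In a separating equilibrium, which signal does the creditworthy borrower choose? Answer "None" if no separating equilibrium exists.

Try creditworthy → collateral, subprime → no collateral:
  Under separation the lender infers type exactly: collateral → creditworthy (pays 334), no collateral → subprime (pays 216).
  Creditworthy: collateral gives 334 − 21 = 313; no collateral gives 216 − 18 = 198. No deviation. ✓
  Subprime: no collateral gives 216 − 18 = 198; collateral gives 334 − 117 = 217. Would deviate. ✗
Try creditworthy → no collateral, subprime → collateral:
  Under separation the lender infers type exactly: no collateral → creditworthy (pays 334), collateral → subprime (pays 216).
  Creditworthy: no collateral gives 334 − 18 = 316; collateral gives 216 − 21 = 195. No deviation. ✓
  Subprime: collateral gives 216 − 117 = 99; no collateral gives 334 − 18 = 316. Would deviate. ✗
Neither assignment is incentive-compatible.

None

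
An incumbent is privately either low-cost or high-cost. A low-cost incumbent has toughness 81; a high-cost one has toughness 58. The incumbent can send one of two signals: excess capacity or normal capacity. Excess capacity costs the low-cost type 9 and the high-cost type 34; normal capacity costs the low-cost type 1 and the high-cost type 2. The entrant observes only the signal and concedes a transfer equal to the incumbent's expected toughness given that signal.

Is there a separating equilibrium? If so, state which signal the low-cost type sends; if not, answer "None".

Try low-cost → excess capacity, high-cost → normal capacity:
  If types separate, excess capacity earns payment 81 and normal capacity earns 58.
  Low-cost: excess capacity gives 81 − 9 = 72; normal capacity gives 58 − 1 = 57. No deviation. ✓
  High-cost: normal capacity gives 58 − 2 = 56; excess capacity gives 81 − 34 = 47. No deviation. ✓
Both hold — the low-cost type sends excess capacity.

excess capacity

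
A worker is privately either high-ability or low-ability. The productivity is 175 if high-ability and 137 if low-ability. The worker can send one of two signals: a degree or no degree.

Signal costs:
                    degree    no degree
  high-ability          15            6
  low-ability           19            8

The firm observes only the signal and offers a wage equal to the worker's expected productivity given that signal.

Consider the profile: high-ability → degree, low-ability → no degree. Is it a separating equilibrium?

Under separation the firm infers type exactly: degree → high-ability (pays 175), no degree → low-ability (pays 137).
High-ability: degree gives 175 − 15 = 160; no degree gives 137 − 6 = 131. No deviation. ✓
Low-ability: no degree gives 137 − 8 = 129; degree gives 175 − 19 = 156. Would deviate. ✗

No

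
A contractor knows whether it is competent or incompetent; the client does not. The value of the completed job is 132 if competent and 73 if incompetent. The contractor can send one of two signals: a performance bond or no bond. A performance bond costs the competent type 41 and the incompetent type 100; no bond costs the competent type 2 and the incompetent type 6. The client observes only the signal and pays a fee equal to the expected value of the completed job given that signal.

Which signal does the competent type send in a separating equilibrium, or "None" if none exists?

Try competent → bond, incompetent → no bond:
  If types separate, bond earns payment 132 and no bond earns 73.
  Competent: bond gives 132 − 41 = 91; no bond gives 73 − 2 = 71. No deviation. ✓
  Incompetent: no bond gives 73 − 6 = 67; bond gives 132 − 100 = 32. No deviation. ✓
Both hold — the competent type sends bond.

bond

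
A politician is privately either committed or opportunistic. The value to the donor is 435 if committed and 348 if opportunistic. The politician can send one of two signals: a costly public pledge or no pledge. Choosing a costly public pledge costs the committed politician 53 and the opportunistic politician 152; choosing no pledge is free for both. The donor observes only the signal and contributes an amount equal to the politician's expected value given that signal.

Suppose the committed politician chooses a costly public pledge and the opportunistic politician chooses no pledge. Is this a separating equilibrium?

Yes

If types separate, pledge earns payment 435 and no pledge earns 348.
Committed: pledge gives 435 − 53 = 382; no pledge gives 348 − 0 = 348. No deviation. ✓
Opportunistic: no pledge gives 348 − 0 = 348; pledge gives 435 − 152 = 283. No deviation. ✓
Neither type gains from mimicking the other.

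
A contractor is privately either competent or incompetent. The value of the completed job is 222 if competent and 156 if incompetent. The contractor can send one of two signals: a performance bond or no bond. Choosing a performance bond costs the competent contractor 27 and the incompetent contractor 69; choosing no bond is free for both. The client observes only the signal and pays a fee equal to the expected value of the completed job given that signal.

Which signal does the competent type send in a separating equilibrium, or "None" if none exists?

bond

Try competent → bond, incompetent → no bond:
  If types separate, bond earns payment 222 and no bond earns 156.
  Competent: bond gives 222 − 27 = 195; no bond gives 156 − 0 = 156. No deviation. ✓
  Incompetent: no bond gives 156 − 0 = 156; bond gives 222 − 69 = 153. No deviation. ✓
Both hold — the competent type sends bond.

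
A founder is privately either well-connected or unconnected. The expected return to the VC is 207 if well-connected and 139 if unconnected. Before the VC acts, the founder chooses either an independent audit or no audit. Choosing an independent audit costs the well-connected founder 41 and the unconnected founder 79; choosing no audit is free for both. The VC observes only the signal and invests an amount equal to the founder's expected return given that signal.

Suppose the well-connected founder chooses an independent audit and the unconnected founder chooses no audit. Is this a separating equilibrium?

Yes

If types separate, audit earns payment 207 and no audit earns 139.
Well-connected: audit gives 207 − 41 = 166; no audit gives 139 − 0 = 139. No deviation. ✓
Unconnected: no audit gives 139 − 0 = 139; audit gives 207 − 79 = 128. No deviation. ✓
Both incentive constraints hold.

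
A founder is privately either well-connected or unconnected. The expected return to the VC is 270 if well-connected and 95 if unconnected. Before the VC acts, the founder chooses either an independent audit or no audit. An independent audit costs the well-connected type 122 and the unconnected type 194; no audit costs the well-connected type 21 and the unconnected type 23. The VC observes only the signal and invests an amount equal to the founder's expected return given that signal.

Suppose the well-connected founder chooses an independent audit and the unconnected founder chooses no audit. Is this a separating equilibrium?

No

Under separation the VC infers type exactly: audit → well-connected (pays 270), no audit → unconnected (pays 95).
Well-connected: audit gives 270 − 122 = 148; no audit gives 95 − 21 = 74. No deviation. ✓
Unconnected: no audit gives 95 − 23 = 72; audit gives 270 − 194 = 76. Would deviate. ✗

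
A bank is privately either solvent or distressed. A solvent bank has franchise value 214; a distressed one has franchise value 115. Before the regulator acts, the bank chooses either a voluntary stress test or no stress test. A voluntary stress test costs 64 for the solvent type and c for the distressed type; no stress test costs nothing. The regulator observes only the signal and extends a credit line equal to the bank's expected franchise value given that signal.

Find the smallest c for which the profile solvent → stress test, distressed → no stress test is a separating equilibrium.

Under separation: stress test → solvent (pays 214); no stress test → distressed (pays 115).
Solvent: 214 − 64 = 150 ≥ 115 − 0 = 115. Holds regardless of c. ✓
Distressed: 115 − 0 ≥ 214 − c, so c ≥ 214 − 115 = 99.

99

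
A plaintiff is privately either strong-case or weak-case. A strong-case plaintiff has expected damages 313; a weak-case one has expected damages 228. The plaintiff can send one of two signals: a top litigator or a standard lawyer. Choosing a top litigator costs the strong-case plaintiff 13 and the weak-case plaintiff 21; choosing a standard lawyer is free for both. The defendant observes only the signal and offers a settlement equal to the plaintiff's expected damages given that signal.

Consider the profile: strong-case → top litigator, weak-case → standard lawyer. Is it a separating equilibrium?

No

Under separation the defendant infers type exactly: top litigator → strong-case (pays 313), standard lawyer → weak-case (pays 228).
Strong-case: top litigator gives 313 − 13 = 300; standard lawyer gives 228 − 0 = 228. No deviation. ✓
Weak-case: standard lawyer gives 228 − 0 = 228; top litigator gives 313 − 21 = 292. Would deviate. ✗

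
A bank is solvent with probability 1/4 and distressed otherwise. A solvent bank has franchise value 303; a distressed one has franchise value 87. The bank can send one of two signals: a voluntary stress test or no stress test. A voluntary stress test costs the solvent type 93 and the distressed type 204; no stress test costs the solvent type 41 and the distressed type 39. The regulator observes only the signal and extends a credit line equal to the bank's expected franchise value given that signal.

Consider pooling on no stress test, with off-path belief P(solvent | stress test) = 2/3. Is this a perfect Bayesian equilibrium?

No

At the pooled signal (no stress test) the regulator holds the prior 1/4 and pays 1/4·303 + 3/4·87 = 141. Off-path (stress test) belief 2/3 gives 2/3·303 + 1/3·87 = 231.
Solvent: no stress test gives 141 − 41 = 100; stress test gives 231 − 93 = 138. Deviates. ✗
Distressed: no stress test gives 141 − 39 = 102; stress test gives 231 − 204 = 27. Stays. ✓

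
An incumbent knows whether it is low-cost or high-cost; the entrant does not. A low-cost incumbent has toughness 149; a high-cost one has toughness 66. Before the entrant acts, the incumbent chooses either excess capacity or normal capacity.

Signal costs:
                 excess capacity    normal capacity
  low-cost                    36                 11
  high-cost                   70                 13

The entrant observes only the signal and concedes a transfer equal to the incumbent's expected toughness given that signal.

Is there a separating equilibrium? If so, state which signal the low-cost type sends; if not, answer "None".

None

Try low-cost → excess capacity, high-cost → normal capacity:
  If types separate, excess capacity earns payment 149 and normal capacity earns 66.
  Low-cost: excess capacity gives 149 − 36 = 113; normal capacity gives 66 − 11 = 55. No deviation. ✓
  High-cost: normal capacity gives 66 − 13 = 53; excess capacity gives 149 − 70 = 79. Would deviate. ✗
Try low-cost → normal capacity, high-cost → excess capacity:
  If types separate, normal capacity earns payment 149 and excess capacity earns 66.
  Low-cost: normal capacity gives 149 − 11 = 138; excess capacity gives 66 − 36 = 30. No deviation. ✓
  High-cost: excess capacity gives 66 − 70 = -4; normal capacity gives 149 − 13 = 136. Would deviate. ✗
Neither assignment is incentive-compatible.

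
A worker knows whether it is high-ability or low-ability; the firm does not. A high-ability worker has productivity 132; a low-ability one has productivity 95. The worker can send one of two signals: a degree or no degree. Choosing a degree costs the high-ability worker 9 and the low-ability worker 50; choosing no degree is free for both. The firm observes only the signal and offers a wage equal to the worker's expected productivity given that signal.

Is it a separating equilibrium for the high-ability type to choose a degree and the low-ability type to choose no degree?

Yes

If types separate, degree earns payment 132 and no degree earns 95.
High-ability: degree gives 132 − 9 = 123; no degree gives 95 − 0 = 95. No deviation. ✓
Low-ability: no degree gives 95 − 0 = 95; degree gives 132 − 50 = 82. No deviation. ✓
Both incentive constraints hold.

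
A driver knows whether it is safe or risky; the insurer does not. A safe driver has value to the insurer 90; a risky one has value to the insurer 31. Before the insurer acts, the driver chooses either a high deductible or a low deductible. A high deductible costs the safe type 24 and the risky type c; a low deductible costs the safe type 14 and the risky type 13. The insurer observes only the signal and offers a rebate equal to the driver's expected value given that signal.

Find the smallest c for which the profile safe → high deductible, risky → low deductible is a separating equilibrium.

72

Under separation: high deductible → safe (pays 90); low deductible → risky (pays 31).
Safe: 90 − 24 = 66 ≥ 31 − 14 = 17. Holds regardless of c. ✓
Risky: 31 − 13 ≥ 90 − c, so c ≥ 90 − 18 = 72.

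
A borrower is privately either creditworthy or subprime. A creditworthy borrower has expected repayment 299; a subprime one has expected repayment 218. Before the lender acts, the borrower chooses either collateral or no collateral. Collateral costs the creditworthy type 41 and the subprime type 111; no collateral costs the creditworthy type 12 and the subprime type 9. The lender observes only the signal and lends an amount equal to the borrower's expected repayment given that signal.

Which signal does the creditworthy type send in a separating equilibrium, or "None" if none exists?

Try creditworthy → collateral, subprime → no collateral:
  If types separate, collateral earns payment 299 and no collateral earns 218.
  Creditworthy: collateral gives 299 − 41 = 258; no collateral gives 218 − 12 = 206. No deviation. ✓
  Subprime: no collateral gives 218 − 9 = 209; collateral gives 299 − 111 = 188. No deviation. ✓
Both hold — the creditworthy type sends collateral.

collateral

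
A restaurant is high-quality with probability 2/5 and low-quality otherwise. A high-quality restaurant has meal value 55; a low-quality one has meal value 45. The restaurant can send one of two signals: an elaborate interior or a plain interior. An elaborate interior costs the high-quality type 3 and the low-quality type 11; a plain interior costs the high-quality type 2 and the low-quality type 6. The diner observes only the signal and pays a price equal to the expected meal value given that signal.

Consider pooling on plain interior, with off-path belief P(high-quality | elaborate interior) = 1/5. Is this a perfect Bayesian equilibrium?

Yes

At the pooled signal (plain interior) the diner holds the prior 2/5 and pays 2/5·55 + 3/5·45 = 49. Off-path (elaborate interior) belief 1/5 gives 1/5·55 + 4/5·45 = 47.
High-quality: plain interior gives 49 − 2 = 47; elaborate interior gives 47 − 3 = 44. Stays. ✓
Low-quality: plain interior gives 49 − 6 = 43; elaborate interior gives 47 − 11 = 36. Stays. ✓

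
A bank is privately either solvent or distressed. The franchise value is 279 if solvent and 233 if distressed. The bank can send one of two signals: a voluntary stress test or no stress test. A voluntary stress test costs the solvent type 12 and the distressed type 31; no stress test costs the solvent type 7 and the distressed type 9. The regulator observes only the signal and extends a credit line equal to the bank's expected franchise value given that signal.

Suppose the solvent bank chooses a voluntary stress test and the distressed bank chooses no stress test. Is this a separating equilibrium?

No

If types separate, stress test earns payment 279 and no stress test earns 233.
Solvent: stress test gives 279 − 12 = 267; no stress test gives 233 − 7 = 226. No deviation. ✓
Distressed: no stress test gives 233 − 9 = 224; stress test gives 279 − 31 = 248. Would deviate. ✗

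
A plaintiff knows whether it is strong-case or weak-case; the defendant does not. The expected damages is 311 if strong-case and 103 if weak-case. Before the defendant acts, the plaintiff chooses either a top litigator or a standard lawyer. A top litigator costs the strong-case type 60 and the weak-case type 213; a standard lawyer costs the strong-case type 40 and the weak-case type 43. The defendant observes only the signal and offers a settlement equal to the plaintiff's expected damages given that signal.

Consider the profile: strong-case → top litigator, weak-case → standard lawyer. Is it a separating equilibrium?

No

Under separation the defendant infers type exactly: top litigator → strong-case (pays 311), standard lawyer → weak-case (pays 103).
Strong-case: top litigator gives 311 − 60 = 251; standard lawyer gives 103 − 40 = 63. No deviation. ✓
Weak-case: standard lawyer gives 103 − 43 = 60; top litigator gives 311 − 213 = 98. Would deviate. ✗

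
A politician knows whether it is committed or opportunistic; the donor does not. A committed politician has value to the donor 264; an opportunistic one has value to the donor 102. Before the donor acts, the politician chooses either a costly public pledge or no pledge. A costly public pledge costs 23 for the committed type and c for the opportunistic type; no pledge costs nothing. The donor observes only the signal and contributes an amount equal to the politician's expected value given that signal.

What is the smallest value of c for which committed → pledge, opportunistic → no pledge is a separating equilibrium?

162

Under separation: pledge → committed (pays 264); no pledge → opportunistic (pays 102).
Committed: 264 − 23 = 241 ≥ 102 − 0 = 102. Holds regardless of c. ✓
Opportunistic: 102 − 0 ≥ 264 − c, so c ≥ 264 − 102 = 162.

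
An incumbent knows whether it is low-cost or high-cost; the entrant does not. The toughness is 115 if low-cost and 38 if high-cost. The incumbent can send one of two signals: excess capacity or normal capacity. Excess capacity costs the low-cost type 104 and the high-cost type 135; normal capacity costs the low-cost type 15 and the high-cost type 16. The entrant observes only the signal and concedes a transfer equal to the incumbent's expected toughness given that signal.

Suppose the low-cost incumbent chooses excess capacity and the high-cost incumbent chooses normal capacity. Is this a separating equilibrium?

No

If types separate, excess capacity earns payment 115 and normal capacity earns 38.
Low-cost: excess capacity gives 115 − 104 = 11; normal capacity gives 38 − 15 = 23. Would deviate. ✗
High-cost: normal capacity gives 38 − 16 = 22; excess capacity gives 115 − 135 = -20. No deviation. ✓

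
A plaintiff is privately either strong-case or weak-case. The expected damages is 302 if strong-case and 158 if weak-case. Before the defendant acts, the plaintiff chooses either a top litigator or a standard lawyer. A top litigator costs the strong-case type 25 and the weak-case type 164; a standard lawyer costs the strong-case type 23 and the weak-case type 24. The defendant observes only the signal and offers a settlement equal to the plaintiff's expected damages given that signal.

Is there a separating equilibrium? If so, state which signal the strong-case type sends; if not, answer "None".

None

Try strong-case → top litigator, weak-case → standard lawyer:
  If types separate, top litigator earns payment 302 and standard lawyer earns 158.
  Strong-case: top litigator gives 302 − 25 = 277; standard lawyer gives 158 − 23 = 135. No deviation. ✓
  Weak-case: standard lawyer gives 158 − 24 = 134; top litigator gives 302 − 164 = 138. Would deviate. ✗
Try strong-case → standard lawyer, weak-case → top litigator:
  If types separate, standard lawyer earns payment 302 and top litigator earns 158.
  Strong-case: standard lawyer gives 302 − 23 = 279; top litigator gives 158 − 25 = 133. No deviation. ✓
  Weak-case: top litigator gives 158 − 164 = -6; standard lawyer gives 302 − 24 = 278. Would deviate. ✗
Neither assignment is incentive-compatible.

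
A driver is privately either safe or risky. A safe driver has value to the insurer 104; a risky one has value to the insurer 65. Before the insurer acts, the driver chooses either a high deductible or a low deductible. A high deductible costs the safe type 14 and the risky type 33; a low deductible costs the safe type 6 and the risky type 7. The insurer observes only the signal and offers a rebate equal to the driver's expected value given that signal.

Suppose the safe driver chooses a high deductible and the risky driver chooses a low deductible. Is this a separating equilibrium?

If types separate, high deductible earns payment 104 and low deductible earns 65.
Safe: high deductible gives 104 − 14 = 90; low deductible gives 65 − 6 = 59. No deviation. ✓
Risky: low deductible gives 65 − 7 = 58; high deductible gives 104 − 33 = 71. Would deviate. ✗

No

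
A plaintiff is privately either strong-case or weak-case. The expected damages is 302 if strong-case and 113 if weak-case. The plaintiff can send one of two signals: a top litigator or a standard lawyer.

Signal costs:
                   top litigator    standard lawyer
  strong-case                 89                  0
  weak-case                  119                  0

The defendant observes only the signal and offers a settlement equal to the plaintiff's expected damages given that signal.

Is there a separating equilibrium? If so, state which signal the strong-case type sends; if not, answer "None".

None

Try strong-case → top litigator, weak-case → standard lawyer:
  Under separation the defendant infers type exactly: top litigator → strong-case (pays 302), standard lawyer → weak-case (pays 113).
  Strong-case: top litigator gives 302 − 89 = 213; standard lawyer gives 113 − 0 = 113. No deviation. ✓
  Weak-case: standard lawyer gives 113 − 0 = 113; top litigator gives 302 − 119 = 183. Would deviate. ✗
Try strong-case → standard lawyer, weak-case → top litigator:
  Under separation the defendant infers type exactly: standard lawyer → strong-case (pays 302), top litigator → weak-case (pays 113).
  Strong-case: standard lawyer gives 302 − 0 = 302; top litigator gives 113 − 89 = 24. No deviation. ✓
  Weak-case: top litigator gives 113 − 119 = -6; standard lawyer gives 302 − 0 = 302. Would deviate. ✗
Neither assignment is incentive-compatible.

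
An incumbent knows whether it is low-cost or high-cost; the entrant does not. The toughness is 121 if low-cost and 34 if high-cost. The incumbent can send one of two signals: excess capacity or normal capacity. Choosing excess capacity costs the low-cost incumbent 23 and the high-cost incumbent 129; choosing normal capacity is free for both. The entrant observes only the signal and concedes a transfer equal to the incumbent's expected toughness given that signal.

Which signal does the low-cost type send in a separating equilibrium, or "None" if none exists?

excess capacity

Try low-cost → excess capacity, high-cost → normal capacity:
  If types separate, excess capacity earns payment 121 and normal capacity earns 34.
  Low-cost: excess capacity gives 121 − 23 = 98; normal capacity gives 34 − 0 = 34. No deviation. ✓
  High-cost: normal capacity gives 34 − 0 = 34; excess capacity gives 121 − 129 = -8. No deviation. ✓
Both hold — the low-cost type sends excess capacity.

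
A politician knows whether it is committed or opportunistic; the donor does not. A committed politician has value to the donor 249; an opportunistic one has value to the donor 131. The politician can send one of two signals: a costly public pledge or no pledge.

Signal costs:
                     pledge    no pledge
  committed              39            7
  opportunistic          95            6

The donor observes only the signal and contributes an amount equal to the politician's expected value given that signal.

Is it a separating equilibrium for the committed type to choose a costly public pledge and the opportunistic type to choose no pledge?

If types separate, pledge earns payment 249 and no pledge earns 131.
Committed: pledge gives 249 − 39 = 210; no pledge gives 131 − 7 = 124. No deviation. ✓
Opportunistic: no pledge gives 131 − 6 = 125; pledge gives 249 − 95 = 154. Would deviate. ✗

No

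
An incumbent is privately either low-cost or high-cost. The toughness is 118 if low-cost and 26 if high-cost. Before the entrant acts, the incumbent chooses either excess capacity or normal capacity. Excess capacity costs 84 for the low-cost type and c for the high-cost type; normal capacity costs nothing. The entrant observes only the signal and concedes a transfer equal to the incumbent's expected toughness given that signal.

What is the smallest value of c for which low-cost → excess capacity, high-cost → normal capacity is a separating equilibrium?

Under separation: excess capacity → low-cost (pays 118); normal capacity → high-cost (pays 26).
Low-cost: 118 − 84 = 34 ≥ 26 − 0 = 26. Holds regardless of c. ✓
High-cost: 26 − 0 ≥ 118 − c, so c ≥ 118 − 26 = 92.

92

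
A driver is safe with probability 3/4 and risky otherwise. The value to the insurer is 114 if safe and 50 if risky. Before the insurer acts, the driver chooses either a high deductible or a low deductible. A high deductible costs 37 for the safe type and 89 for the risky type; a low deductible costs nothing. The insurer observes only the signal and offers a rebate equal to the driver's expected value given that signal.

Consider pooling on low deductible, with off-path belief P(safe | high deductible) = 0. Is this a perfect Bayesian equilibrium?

At the pooled signal (low deductible) the insurer holds the prior 3/4 and pays 3/4·114 + 1/4·50 = 98. Off-path (high deductible) belief 0 gives 0·114 + 1·50 = 50.
Safe: low deductible gives 98 − 0 = 98; high deductible gives 50 − 37 = 13. Stays. ✓
Risky: low deductible gives 98 − 0 = 98; high deductible gives 50 − 89 = -39. Stays. ✓

Yes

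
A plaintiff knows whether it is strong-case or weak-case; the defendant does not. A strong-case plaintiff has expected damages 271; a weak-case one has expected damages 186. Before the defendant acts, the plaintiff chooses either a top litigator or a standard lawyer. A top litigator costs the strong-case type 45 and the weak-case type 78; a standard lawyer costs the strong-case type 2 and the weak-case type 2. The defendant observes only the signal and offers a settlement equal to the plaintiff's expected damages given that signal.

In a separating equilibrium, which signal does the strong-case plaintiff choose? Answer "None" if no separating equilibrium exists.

None

Try strong-case → top litigator, weak-case → standard lawyer:
  If types separate, top litigator earns payment 271 and standard lawyer earns 186.
  Strong-case: top litigator gives 271 − 45 = 226; standard lawyer gives 186 − 2 = 184. No deviation. ✓
  Weak-case: standard lawyer gives 186 − 2 = 184; top litigator gives 271 − 78 = 193. Would deviate. ✗
Try strong-case → standard lawyer, weak-case → top litigator:
  If types separate, standard lawyer earns payment 271 and top litigator earns 186.
  Strong-case: standard lawyer gives 271 − 2 = 269; top litigator gives 186 − 45 = 141. No deviation. ✓
  Weak-case: top litigator gives 186 − 78 = 108; standard lawyer gives 271 − 2 = 269. Would deviate. ✗
Neither assignment is incentive-compatible.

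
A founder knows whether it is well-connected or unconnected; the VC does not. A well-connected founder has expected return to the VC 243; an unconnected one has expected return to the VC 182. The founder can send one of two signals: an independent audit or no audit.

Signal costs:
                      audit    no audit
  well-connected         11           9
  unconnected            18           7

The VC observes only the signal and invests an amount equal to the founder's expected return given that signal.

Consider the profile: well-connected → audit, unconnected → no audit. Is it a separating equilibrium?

No

If types separate, audit earns payment 243 and no audit earns 182.
Well-connected: audit gives 243 − 11 = 232; no audit gives 182 − 9 = 173. No deviation. ✓
Unconnected: no audit gives 182 − 7 = 175; audit gives 243 − 18 = 225. Would deviate. ✗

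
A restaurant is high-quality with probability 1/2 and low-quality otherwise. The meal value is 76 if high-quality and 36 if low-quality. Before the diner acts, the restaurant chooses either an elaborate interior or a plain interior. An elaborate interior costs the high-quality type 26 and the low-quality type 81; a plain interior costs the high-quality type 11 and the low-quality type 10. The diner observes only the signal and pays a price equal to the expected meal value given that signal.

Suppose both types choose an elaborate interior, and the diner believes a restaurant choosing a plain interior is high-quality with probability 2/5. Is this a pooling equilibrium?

No

At the pooled signal (elaborate interior) the diner holds the prior 1/2 and pays 1/2·76 + 1/2·36 = 56. Off-path (plain interior) belief 2/5 gives 2/5·76 + 3/5·36 = 52.
High-quality: elaborate interior gives 56 − 26 = 30; plain interior gives 52 − 11 = 41. Deviates. ✗
Low-quality: elaborate interior gives 56 − 81 = -25; plain interior gives 52 − 10 = 42. Deviates. ✗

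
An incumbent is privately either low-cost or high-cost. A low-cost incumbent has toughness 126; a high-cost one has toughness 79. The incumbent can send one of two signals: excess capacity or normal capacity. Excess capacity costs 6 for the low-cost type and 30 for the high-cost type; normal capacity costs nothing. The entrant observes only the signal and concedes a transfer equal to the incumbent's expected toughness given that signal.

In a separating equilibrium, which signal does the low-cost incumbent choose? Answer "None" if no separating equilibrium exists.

Try low-cost → excess capacity, high-cost → normal capacity:
  Under separation the entrant infers type exactly: excess capacity → low-cost (pays 126), normal capacity → high-cost (pays 79).
  Low-cost: excess capacity gives 126 − 6 = 120; normal capacity gives 79 − 0 = 79. No deviation. ✓
  High-cost: normal capacity gives 79 − 0 = 79; excess capacity gives 126 − 30 = 96. Would deviate. ✗
Try low-cost → normal capacity, high-cost → excess capacity:
  Under separation the entrant infers type exactly: normal capacity → low-cost (pays 126), excess capacity → high-cost (pays 79).
  Low-cost: normal capacity gives 126 − 0 = 126; excess capacity gives 79 − 6 = 73. No deviation. ✓
  High-cost: excess capacity gives 79 − 30 = 49; normal capacity gives 126 − 0 = 126. Would deviate. ✗
Neither assignment is incentive-compatible.

None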